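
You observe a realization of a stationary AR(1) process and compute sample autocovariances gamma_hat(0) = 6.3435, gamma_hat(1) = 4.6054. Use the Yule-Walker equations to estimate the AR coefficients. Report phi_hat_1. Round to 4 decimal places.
\hat\phi_{1} = 0.7260

The Yule-Walker equations for an AR(p) process read, in matrix form,
  Gamma_p phi = r_p,   with   (Gamma_p)_{ij} = gamma(|i - j|),
                       (r_p)_i = gamma(i),   i,j = 1..p.
Substitute the sample gammas (Toeplitz matrix and right-hand side of size 1):
  Gamma_p = [[6.3435]]
  r_p     = [4.6054]
With p = 1 this is the single equation gamma(0) phi_1 = gamma(1):
  phi_hat_1 = gamma(1) / gamma(0) = 4.6054 / 6.3435 = 0.7260.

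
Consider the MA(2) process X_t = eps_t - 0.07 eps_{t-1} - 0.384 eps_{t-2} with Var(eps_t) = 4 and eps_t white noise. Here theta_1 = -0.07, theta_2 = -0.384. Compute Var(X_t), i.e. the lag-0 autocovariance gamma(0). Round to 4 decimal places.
\gamma(0) = 4.6094

For an MA(q) process X_t = eps_t + sum_i theta_i eps_{t-i} with
Var(eps_t) = sigma^2, the variance is
  gamma(0) = sigma^2 * (1 + sum_i theta_i^2).
  sum_i theta_i^2 = (-0.07)^2 + (-0.384)^2 = 0.0049 + 0.147456 = 0.152356.
  gamma(0) = 4 * (1 + 0.152356) = 4 * 1.152356 = 4.609424, which rounds to 4.6094.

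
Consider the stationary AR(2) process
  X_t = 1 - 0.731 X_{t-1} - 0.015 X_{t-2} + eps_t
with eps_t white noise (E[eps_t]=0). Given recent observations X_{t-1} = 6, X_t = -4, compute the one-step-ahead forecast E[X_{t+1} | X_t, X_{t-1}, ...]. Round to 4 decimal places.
E[X_{t+1} \mid \mathcal F_t] = 3.8340

For an AR(p) model X_t = c + sum_i phi_i X_{t-i} + eps_t, the
one-step-ahead conditional mean is
  E[X_{t+1} | X_t, ...] = c + sum_i phi_i X_{t+1-i}.
Substitute known values:
  E[X_{t+1} | ...] = 1 + (-0.731) * (-4) + (-0.015) * (6)
                   = 3.8340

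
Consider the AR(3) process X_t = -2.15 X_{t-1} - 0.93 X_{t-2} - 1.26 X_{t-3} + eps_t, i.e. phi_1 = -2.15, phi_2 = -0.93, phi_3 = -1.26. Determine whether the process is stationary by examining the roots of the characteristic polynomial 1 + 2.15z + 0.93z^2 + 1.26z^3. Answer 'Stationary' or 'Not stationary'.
\text{Not stationary}

The AR(p) characteristic polynomial is P(z) = 1 + 2.15z + 0.93z^2 + 1.26z^3.
Stationarity requires all roots to lie outside the unit circle, i.e. |z| > 1 for every root.
Degree 3: look for a simple real root z0 first, then factor out (1 - z/z0) and solve the remaining quadratic.
Testing z0 = -0.5: P(-0.5) = 1 + (2.15)(-0.5) + (0.93)(-0.5)^2 + (1.26)(-0.5)^3
  = 1 + (-1.075) + (0.2325) + (-0.1575) = 0.  So z_0 = -0.5 is a root, |z_0| = 0.5.
Divide out the factor (1 + 2 z) = (1 - z/z0) (since 1/z0 = -2):
  P(z) = (1 + 2 z)(1 + (0.15) z + (0.63) z^2)
  [check: z-coef 0.15 - (-2) = 2.15; z^2-coef 0.63 - (-2)(0.15) = 0.93; z^3-coef -(-2)(0.63) = 1.26.]
Remaining roots from the quadratic factor 1 + (0.15) z + (0.63) z^2:
  Set 1 + (0.15) z + (0.63) z^2 = 0, i.e. a z^2 + b z + c = 0 with a = 0.63, b = 0.15, c = 1.
  Discriminant D = b^2 - 4ac = (0.15)^2 - 4*(0.63)*1 = 0.0225 - (2.52) = -2.4975.
  D < 0, so the roots are the complex-conjugate pair z = (-b +/- i sqrt(-D)) / (2a) = -0.119 +/- 1.2542i.
  For a conjugate pair |z|^2 = z * conj(z) = (product of roots) = c/a = 1/(0.63) = 1.587302, so |z| = sqrt(1.587302) = 1.2599 for both roots.
Moduli of all roots: 0.5000, 1.2599, 1.2599.
All moduli strictly greater than 1? No.
Verdict: Not stationary.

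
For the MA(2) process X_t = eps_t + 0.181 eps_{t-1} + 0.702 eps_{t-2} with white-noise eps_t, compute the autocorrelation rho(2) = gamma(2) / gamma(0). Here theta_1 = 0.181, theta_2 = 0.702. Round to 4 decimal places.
\rho(2) = 0.4602

For an MA(q) process with theta_0 = 1, the autocovariance is
  gamma(k) = sigma^2 * sum_{i=0..q-k} theta_i * theta_{i+k},
and rho(k) = gamma(k) / gamma(0). Sigma^2 cancels.
  numerator   = (1)*(0.702) = 0.702.
  denominator = (1)^2 + (0.181)^2 + (0.702)^2 = 1.525565.
  rho(2) = 0.702 / 1.525565 = 0.4602.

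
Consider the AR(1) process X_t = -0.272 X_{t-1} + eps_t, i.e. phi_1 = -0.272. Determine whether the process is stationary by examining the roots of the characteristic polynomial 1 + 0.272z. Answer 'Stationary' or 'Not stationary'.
\text{Stationary}

The AR(p) characteristic polynomial is P(z) = 1 + 0.272z.
Stationarity requires all roots to lie outside the unit circle, i.e. |z| > 1 for every root.
This is linear in z: 1 + (0.272) z = 0  =>  z = -1/(0.272) = -3.676471,  |z| = 3.676471.
Moduli of all roots: 3.6765.
All moduli strictly greater than 1? Yes.
Verdict: Stationary.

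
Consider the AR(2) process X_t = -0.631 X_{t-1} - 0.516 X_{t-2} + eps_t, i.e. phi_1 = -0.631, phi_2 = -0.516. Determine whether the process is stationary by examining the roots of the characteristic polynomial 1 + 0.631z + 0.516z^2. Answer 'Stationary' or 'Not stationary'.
\text{Stationary}

The AR(p) characteristic polynomial is P(z) = 1 + 0.631z + 0.516z^2.
Stationarity requires all roots to lie outside the unit circle, i.e. |z| > 1 for every root.
Set 1 + (0.631) z + (0.516) z^2 = 0, i.e. a z^2 + b z + c = 0 with a = 0.516, b = 0.631, c = 1.
Discriminant D = b^2 - 4ac = (0.631)^2 - 4*(0.516)*1 = 0.398161 - (2.064) = -1.665839.
D < 0, so the roots are the complex-conjugate pair z = (-b +/- i sqrt(-D)) / (2a) = -0.6114 +/- 1.2507i.
For a conjugate pair |z|^2 = z * conj(z) = (product of roots) = c/a = 1/(0.516) = 1.937984, so |z| = sqrt(1.937984) = 1.3921 for both roots.
Moduli of all roots: 1.3921, 1.3921.
All moduli strictly greater than 1? Yes.
Verdict: Stationary.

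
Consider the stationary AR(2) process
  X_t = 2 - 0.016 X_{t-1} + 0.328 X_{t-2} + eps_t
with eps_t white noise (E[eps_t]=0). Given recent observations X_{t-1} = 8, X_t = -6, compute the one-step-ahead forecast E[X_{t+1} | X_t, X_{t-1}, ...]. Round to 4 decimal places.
E[X_{t+1} \mid \mathcal F_t] = 4.7200

For an AR(p) model X_t = c + sum_i phi_i X_{t-i} + eps_t, the
one-step-ahead conditional mean is
  E[X_{t+1} | X_t, ...] = c + sum_i phi_i X_{t+1-i}.
Substitute known values:
  E[X_{t+1} | ...] = 2 + (-0.016) * (-6) + (0.328) * (8)
                   = 4.7200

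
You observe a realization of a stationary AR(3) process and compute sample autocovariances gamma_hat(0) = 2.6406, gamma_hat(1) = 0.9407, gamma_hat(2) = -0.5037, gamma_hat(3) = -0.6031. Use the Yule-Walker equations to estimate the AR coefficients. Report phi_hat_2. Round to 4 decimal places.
\hat\phi_{2} = -0.3599

The Yule-Walker equations for an AR(p) process read, in matrix form,
  Gamma_p phi = r_p,   with   (Gamma_p)_{ij} = gamma(|i - j|),
                       (r_p)_i = gamma(i),   i,j = 1..p.
Substitute the sample gammas (Toeplitz matrix and right-hand side of size 3):
  Gamma_p = [[2.6406, 0.9407, -0.5037], [0.9407, 2.6406, 0.9407], [-0.5037, 0.9407, 2.6406]]
  r_p     = [0.9407, -0.5037, -0.6031]
Written out (R1..R3):
  (R1) 2.6406 phi_1 + 0.9407 phi_2 - 0.5037 phi_3 = 0.9407
  (R2) 0.9407 phi_1 + 2.6406 phi_2 + 0.9407 phi_3 = -0.5037
  (R3) -0.5037 phi_1 + 0.9407 phi_2 + 2.6406 phi_3 = -0.6031
Gaussian elimination:
  R2 <- R2 - (0.9407/2.6406) R1 = R2 - (0.356245) R1:  2.305481 phi_2 + 1.120141 phi_3 = -0.838819
  R3 <- R3 - (-0.5037/2.6406) R1 = R3 - (-0.190752) R1:  1.120141 phi_2 + 2.544518 phi_3 = -0.423659
  R3 <- R3 - (1.120141/2.305481) R2 = R3 - (0.48586) R2:  2.000287 phi_3 = -0.016111
Back-substitution:
  phi_hat_3 = -0.016111 / 2.000287 = -0.008054
  phi_hat_2 = (-0.838819 - (1.120141)(-0.008054)) / 2.305481 = -0.359924
  phi_hat_1 = (0.9407 - (0.9407)(-0.359924) - (-0.5037)(-0.008054)) / 2.6406 = 0.482929
So phi_hat = [0.4829, -0.3599, -0.0081].
Therefore phi_hat_2 = -0.3599.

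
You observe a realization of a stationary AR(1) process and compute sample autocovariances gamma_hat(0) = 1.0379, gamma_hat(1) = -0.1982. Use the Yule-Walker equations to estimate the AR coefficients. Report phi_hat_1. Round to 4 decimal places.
\hat\phi_{1} = -0.1910

The Yule-Walker equations for an AR(p) process read, in matrix form,
  Gamma_p phi = r_p,   with   (Gamma_p)_{ij} = gamma(|i - j|),
                       (r_p)_i = gamma(i),   i,j = 1..p.
Substitute the sample gammas (Toeplitz matrix and right-hand side of size 1):
  Gamma_p = [[1.0379]]
  r_p     = [-0.1982]
With p = 1 this is the single equation gamma(0) phi_1 = gamma(1):
  phi_hat_1 = gamma(1) / gamma(0) = -0.1982 / 1.0379 = -0.1910.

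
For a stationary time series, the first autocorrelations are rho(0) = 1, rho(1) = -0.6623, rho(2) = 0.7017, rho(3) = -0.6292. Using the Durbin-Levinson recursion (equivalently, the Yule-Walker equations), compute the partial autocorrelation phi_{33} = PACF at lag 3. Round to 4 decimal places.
\phi_{33} = -0.1641

The PACF at lag k is phi_{kk}, the last component of the solution
to the Yule-Walker system G_k phi = r_k where
  (G_k)_{ij} = rho(|i - j|), (r_k)_i = rho(i), i,j = 1..k.
Equivalently, Durbin-Levinson gives phi_{kk} iteratively:
  phi_{11} = rho(1)
  phi_{kk} = [rho(k) - sum_{j=1..k-1} phi_{k-1,j} rho(k-j)]
            / [1 - sum_{j=1..k-1} phi_{k-1,j} rho(j)],
  phi_{k,j} = phi_{k-1,j} - phi_{kk} phi_{k-1,k-j},  j = 1..k-1.
Step k = 1:
  phi_11 = rho(1) = -0.6623.
Step k = 2:
  phi_22 = [rho(2) - phi_11 rho(1)] / [1 - phi_11 rho(1)] = [0.7017 - (-0.6623)(-0.6623)] / [1 - (-0.6623)(-0.6623)]
         = 0.26305871 / 0.56135871 = 0.468611.
  Update: phi_21 = phi_11 - phi_22 phi_11 = -0.6623 - (0.468611)(-0.6623) = -0.351939.
Step k = 3:
  phi_33 = [rho(3) - phi_21 rho(2) - phi_22 rho(1)] / [1 - phi_21 rho(1) - phi_22 rho(2)]
    numerator   = -0.6292 - (-0.351939)(0.7017) - (0.468611)(-0.6623) = -0.07188344
    denominator = 1 - (-0.351939)(-0.6623) - (0.468611)(0.7017) = 0.43808658
  phi_33 = -0.07188344 / 0.43808658 = -0.1641.
Therefore phi_{33} = -0.1641.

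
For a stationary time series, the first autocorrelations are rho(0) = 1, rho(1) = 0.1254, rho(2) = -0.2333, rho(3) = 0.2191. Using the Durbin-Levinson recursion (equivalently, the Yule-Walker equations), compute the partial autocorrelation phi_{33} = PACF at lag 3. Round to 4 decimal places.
\phi_{33} = 0.3121

The PACF at lag k is phi_{kk}, the last component of the solution
to the Yule-Walker system G_k phi = r_k where
  (G_k)_{ij} = rho(|i - j|), (r_k)_i = rho(i), i,j = 1..k.
Equivalently, Durbin-Levinson gives phi_{kk} iteratively:
  phi_{11} = rho(1)
  phi_{kk} = [rho(k) - sum_{j=1..k-1} phi_{k-1,j} rho(k-j)]
            / [1 - sum_{j=1..k-1} phi_{k-1,j} rho(j)],
  phi_{k,j} = phi_{k-1,j} - phi_{kk} phi_{k-1,k-j},  j = 1..k-1.
Step k = 1:
  phi_11 = rho(1) = 0.1254.
Step k = 2:
  phi_22 = [rho(2) - phi_11 rho(1)] / [1 - phi_11 rho(1)] = [-0.2333 - (0.1254)(0.1254)] / [1 - (0.1254)(0.1254)]
         = -0.24902516 / 0.98427484 = -0.253004.
  Update: phi_21 = phi_11 - phi_22 phi_11 = 0.1254 - (-0.253004)(0.1254) = 0.157127.
Step k = 3:
  phi_33 = [rho(3) - phi_21 rho(2) - phi_22 rho(1)] / [1 - phi_21 rho(1) - phi_22 rho(2)]
    numerator   = 0.2191 - (0.157127)(-0.2333) - (-0.253004)(0.1254) = 0.28748431
    denominator = 1 - (0.157127)(0.1254) - (-0.253004)(-0.2333) = 0.92127056
  phi_33 = 0.28748431 / 0.92127056 = 0.3121.
Therefore phi_{33} = 0.3121.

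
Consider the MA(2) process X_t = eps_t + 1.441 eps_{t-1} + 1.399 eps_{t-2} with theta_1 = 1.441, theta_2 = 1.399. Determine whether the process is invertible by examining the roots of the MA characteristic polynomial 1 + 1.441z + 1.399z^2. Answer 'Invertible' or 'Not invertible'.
\text{Not invertible}

The MA(q) characteristic polynomial is P(z) = 1 + 1.441z + 1.399z^2.
Invertibility requires all roots to lie outside the unit circle, i.e. |z| > 1 for every root.
Set 1 + (1.441) z + (1.399) z^2 = 0, i.e. a z^2 + b z + c = 0 with a = 1.399, b = 1.441, c = 1.
Discriminant D = b^2 - 4ac = (1.441)^2 - 4*(1.399)*1 = 2.076481 - (5.596) = -3.519519.
D < 0, so the roots are the complex-conjugate pair z = (-b +/- i sqrt(-D)) / (2a) = -0.515 +/- 0.6705i.
For a conjugate pair |z|^2 = z * conj(z) = (product of roots) = c/a = 1/(1.399) = 0.714796, so |z| = sqrt(0.714796) = 0.8455 for both roots.
Moduli of all roots: 0.8455, 0.8455.
All moduli strictly greater than 1? No.
Verdict: Not invertible.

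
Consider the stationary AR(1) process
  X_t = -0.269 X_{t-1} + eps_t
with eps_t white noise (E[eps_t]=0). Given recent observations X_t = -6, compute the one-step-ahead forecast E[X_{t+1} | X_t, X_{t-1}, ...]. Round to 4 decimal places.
E[X_{t+1} \mid \mathcal F_t] = 1.6140

For an AR(p) model X_t = c + sum_i phi_i X_{t-i} + eps_t, the
one-step-ahead conditional mean is
  E[X_{t+1} | X_t, ...] = c + sum_i phi_i X_{t+1-i}.
Substitute known values:
  E[X_{t+1} | ...] = (-0.269) * (-6)
                   = 1.6140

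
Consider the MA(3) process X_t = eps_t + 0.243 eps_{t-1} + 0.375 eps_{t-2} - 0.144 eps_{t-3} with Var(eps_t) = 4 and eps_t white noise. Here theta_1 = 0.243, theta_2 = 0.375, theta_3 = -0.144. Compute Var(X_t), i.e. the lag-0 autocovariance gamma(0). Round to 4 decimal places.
\gamma(0) = 4.8816

For an MA(q) process X_t = eps_t + sum_i theta_i eps_{t-i} with
Var(eps_t) = sigma^2, the variance is
  gamma(0) = sigma^2 * (1 + sum_i theta_i^2).
  sum_i theta_i^2 = (0.243)^2 + (0.375)^2 + (-0.144)^2 = 0.059049 + 0.140625 + 0.020736 = 0.22041.
  gamma(0) = 4 * (1 + 0.22041) = 4 * 1.22041 = 4.88164, which rounds to 4.8816.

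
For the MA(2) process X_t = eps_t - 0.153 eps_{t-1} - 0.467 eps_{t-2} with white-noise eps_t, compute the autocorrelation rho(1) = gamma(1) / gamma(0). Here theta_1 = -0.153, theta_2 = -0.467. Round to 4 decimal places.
\rho(1) = -0.0657

For an MA(q) process with theta_0 = 1, the autocovariance is
  gamma(k) = sigma^2 * sum_{i=0..q-k} theta_i * theta_{i+k},
and rho(k) = gamma(k) / gamma(0). Sigma^2 cancels.
  numerator   = (1)*(-0.153) + (-0.153)*(-0.467) = -0.081549.
  denominator = (1)^2 + (-0.153)^2 + (-0.467)^2 = 1.241498.
  rho(1) = -0.081549 / 1.241498 = -0.0657.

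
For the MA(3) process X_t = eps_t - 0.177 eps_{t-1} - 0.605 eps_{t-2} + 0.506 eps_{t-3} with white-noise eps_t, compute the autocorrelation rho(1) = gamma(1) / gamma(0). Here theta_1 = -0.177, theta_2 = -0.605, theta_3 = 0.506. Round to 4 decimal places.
\rho(1) = -0.2274

For an MA(q) process with theta_0 = 1, the autocovariance is
  gamma(k) = sigma^2 * sum_{i=0..q-k} theta_i * theta_{i+k},
and rho(k) = gamma(k) / gamma(0). Sigma^2 cancels.
  numerator   = (1)*(-0.177) + (-0.177)*(-0.605) + (-0.605)*(0.506) = -0.376045.
  denominator = (1)^2 + (-0.177)^2 + (-0.605)^2 + (0.506)^2 = 1.65339.
  rho(1) = -0.376045 / 1.65339 = -0.2274.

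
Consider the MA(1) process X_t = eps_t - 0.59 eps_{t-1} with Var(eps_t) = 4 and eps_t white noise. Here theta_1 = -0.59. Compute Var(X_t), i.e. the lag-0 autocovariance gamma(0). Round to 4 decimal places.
\gamma(0) = 5.3924

For an MA(q) process X_t = eps_t + sum_i theta_i eps_{t-i} with
Var(eps_t) = sigma^2, the variance is
  gamma(0) = sigma^2 * (1 + sum_i theta_i^2).
  sum_i theta_i^2 = (-0.59)^2 = 0.3481.
  gamma(0) = 4 * (1 + 0.3481) = 4 * 1.3481 = 5.3924.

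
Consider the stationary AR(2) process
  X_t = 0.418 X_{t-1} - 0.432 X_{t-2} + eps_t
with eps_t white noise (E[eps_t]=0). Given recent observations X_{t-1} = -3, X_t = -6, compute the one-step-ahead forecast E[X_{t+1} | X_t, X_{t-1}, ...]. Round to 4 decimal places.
E[X_{t+1} \mid \mathcal F_t] = -1.2120

For an AR(p) model X_t = c + sum_i phi_i X_{t-i} + eps_t, the
one-step-ahead conditional mean is
  E[X_{t+1} | X_t, ...] = c + sum_i phi_i X_{t+1-i}.
Substitute known values:
  E[X_{t+1} | ...] = (0.418) * (-6) + (-0.432) * (-3)
                   = -1.2120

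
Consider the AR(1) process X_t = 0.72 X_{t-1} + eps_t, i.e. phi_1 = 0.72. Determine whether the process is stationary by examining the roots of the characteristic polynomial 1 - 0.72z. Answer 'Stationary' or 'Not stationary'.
\text{Stationary}

The AR(p) characteristic polynomial is P(z) = 1 - 0.72z.
Stationarity requires all roots to lie outside the unit circle, i.e. |z| > 1 for every root.
This is linear in z: 1 + (-0.72) z = 0  =>  z = -1/(-0.72) = 1.388889,  |z| = 1.388889.
Moduli of all roots: 1.3889.
All moduli strictly greater than 1? Yes.
Verdict: Stationary.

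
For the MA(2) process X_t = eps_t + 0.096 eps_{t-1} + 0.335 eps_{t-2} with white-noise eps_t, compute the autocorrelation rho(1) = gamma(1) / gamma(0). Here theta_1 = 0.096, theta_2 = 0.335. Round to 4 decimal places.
\rho(1) = 0.1143

For an MA(q) process with theta_0 = 1, the autocovariance is
  gamma(k) = sigma^2 * sum_{i=0..q-k} theta_i * theta_{i+k},
and rho(k) = gamma(k) / gamma(0). Sigma^2 cancels.
  numerator   = (1)*(0.096) + (0.096)*(0.335) = 0.12816.
  denominator = (1)^2 + (0.096)^2 + (0.335)^2 = 1.121441.
  rho(1) = 0.12816 / 1.121441 = 0.1143.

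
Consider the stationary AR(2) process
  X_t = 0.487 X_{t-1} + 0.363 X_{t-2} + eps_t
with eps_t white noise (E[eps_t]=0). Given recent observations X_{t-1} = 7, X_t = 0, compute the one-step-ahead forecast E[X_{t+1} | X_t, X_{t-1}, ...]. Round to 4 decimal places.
E[X_{t+1} \mid \mathcal F_t] = 2.5410

For an AR(p) model X_t = c + sum_i phi_i X_{t-i} + eps_t, the
one-step-ahead conditional mean is
  E[X_{t+1} | X_t, ...] = c + sum_i phi_i X_{t+1-i}.
Substitute known values:
  E[X_{t+1} | ...] = (0.487) * (0) + (0.363) * (7)
                   = 2.5410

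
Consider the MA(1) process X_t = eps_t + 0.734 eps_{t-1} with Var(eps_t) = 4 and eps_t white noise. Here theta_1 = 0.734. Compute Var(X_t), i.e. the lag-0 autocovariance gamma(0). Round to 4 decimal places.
\gamma(0) = 6.1550

For an MA(q) process X_t = eps_t + sum_i theta_i eps_{t-i} with
Var(eps_t) = sigma^2, the variance is
  gamma(0) = sigma^2 * (1 + sum_i theta_i^2).
  sum_i theta_i^2 = (0.734)^2 = 0.538756.
  gamma(0) = 4 * (1 + 0.538756) = 4 * 1.538756 = 6.155024, which rounds to 6.1550.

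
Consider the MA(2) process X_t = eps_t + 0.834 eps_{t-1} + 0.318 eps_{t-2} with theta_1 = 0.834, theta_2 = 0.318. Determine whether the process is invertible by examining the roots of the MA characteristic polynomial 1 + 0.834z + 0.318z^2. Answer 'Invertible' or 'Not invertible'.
\text{Invertible}

The MA(q) characteristic polynomial is P(z) = 1 + 0.834z + 0.318z^2.
Invertibility requires all roots to lie outside the unit circle, i.e. |z| > 1 for every root.
Set 1 + (0.834) z + (0.318) z^2 = 0, i.e. a z^2 + b z + c = 0 with a = 0.318, b = 0.834, c = 1.
Discriminant D = b^2 - 4ac = (0.834)^2 - 4*(0.318)*1 = 0.695556 - (1.272) = -0.576444.
D < 0, so the roots are the complex-conjugate pair z = (-b +/- i sqrt(-D)) / (2a) = -1.3113 +/- 1.1938i.
For a conjugate pair |z|^2 = z * conj(z) = (product of roots) = c/a = 1/(0.318) = 3.144654, so |z| = sqrt(3.144654) = 1.7733 for both roots.
Moduli of all roots: 1.7733, 1.7733.
All moduli strictly greater than 1? Yes.
Verdict: Invertible.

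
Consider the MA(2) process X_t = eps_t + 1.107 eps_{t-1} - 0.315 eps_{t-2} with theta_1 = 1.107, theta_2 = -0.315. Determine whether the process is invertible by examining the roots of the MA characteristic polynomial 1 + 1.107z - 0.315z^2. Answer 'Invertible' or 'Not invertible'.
\text{Not invertible}

The MA(q) characteristic polynomial is P(z) = 1 + 1.107z - 0.315z^2.
Invertibility requires all roots to lie outside the unit circle, i.e. |z| > 1 for every root.
Set 1 + (1.107) z + (-0.315) z^2 = 0, i.e. a z^2 + b z + c = 0 with a = -0.315, b = 1.107, c = 1.
Discriminant D = b^2 - 4ac = (1.107)^2 - 4*(-0.315)*1 = 1.225449 - (-1.26) = 2.485449.
D >= 0, so the roots are real: z = (-b +/- sqrt(D)) / (2a) = (-1.107 +/- 1.576531) / (-0.63).
  z_1 = (-1.107 + 1.576531) / (-0.63) = -0.7453,   |z_1| = 0.7453.
  z_2 = (-1.107 - 1.576531) / (-0.63) = 4.2596,   |z_2| = 4.2596.
Moduli of all roots: 0.7453, 4.2596.
All moduli strictly greater than 1? No.
Verdict: Not invertible.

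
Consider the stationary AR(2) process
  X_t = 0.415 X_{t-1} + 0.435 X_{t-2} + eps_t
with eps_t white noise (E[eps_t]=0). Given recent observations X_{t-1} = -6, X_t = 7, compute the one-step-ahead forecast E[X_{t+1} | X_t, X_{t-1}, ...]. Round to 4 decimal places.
E[X_{t+1} \mid \mathcal F_t] = 0.2950

For an AR(p) model X_t = c + sum_i phi_i X_{t-i} + eps_t, the
one-step-ahead conditional mean is
  E[X_{t+1} | X_t, ...] = c + sum_i phi_i X_{t+1-i}.
Substitute known values:
  E[X_{t+1} | ...] = (0.415) * (7) + (0.435) * (-6)
                   = 0.2950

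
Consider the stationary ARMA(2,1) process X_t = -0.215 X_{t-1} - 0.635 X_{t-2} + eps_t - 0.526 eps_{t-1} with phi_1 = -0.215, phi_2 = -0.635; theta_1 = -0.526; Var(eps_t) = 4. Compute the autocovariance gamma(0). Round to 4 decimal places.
\gamma(0) = 9.6513

Multiply the model equation by X_{t-k} and take expectations. With theta_0 = psi_0 = 1 and psi_j the MA(infinity) weights, this gives
  gamma(k) - sum_i phi_i gamma(k-i) = c_k,
  c_k = sigma^2 * sum_{j=k..q} theta_j psi_{j-k}   (c_k = 0 for k > q),
using gamma(-m) = gamma(m).
psi-weights needed (psi_j = theta_j + sum_i phi_i psi_{j-i}):
  psi_1 = theta_1 + phi_1 = -0.526 + (-0.215) = -0.741
Right-hand sides:
  c_0 = sigma^2 (1 + theta_1 psi_1) = 4 * (1 + (-0.526)(-0.741)) = 4 * 1.389766 = 5.559064
  c_1 = sigma^2 theta_1 = 4 * (-0.526) = -2.104
  c_2 = 0
Equations for k = 0, 1, 2 (AR order 2, c_2 = 0):
  (E0) gamma(0) = phi_1 gamma(1) + phi_2 gamma(2) + c_0
  (E1) gamma(1) = phi_1 gamma(0) + phi_2 gamma(1) + c_1
  (E2) gamma(2) = phi_1 gamma(1) + phi_2 gamma(0)
From (E1): gamma(1) = A gamma(0) + B with
  A = phi_1 / (1 - phi_2) = -0.215 / 1.635 = -0.131498,   B = c_1 / (1 - phi_2) = -2.104 / 1.635 = -1.28685.
Insert (E2) into (E0): gamma(0) (1 - phi_2^2) = phi_1 (1 + phi_2) gamma(1) + c_0.
  phi_1 (1 + phi_2) = (-0.215)(0.365) = -0.078475,   1 - phi_2^2 = 0.596775.
Replace gamma(1) by A gamma(0) + B and collect gamma(0):
  gamma(0) [0.596775 - (-0.078475)(-0.131498)] = (-0.078475)(-1.28685) + 5.559064
  gamma(0) * 0.586456 = 5.66005
  gamma(0) = 5.66005 / 0.586456 = 9.651283.
Therefore gamma(0) = 9.6513 (to 4 decimal places).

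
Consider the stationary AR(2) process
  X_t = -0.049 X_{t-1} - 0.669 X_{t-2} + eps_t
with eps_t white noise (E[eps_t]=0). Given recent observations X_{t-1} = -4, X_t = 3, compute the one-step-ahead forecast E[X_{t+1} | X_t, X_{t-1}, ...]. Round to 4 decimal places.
E[X_{t+1} \mid \mathcal F_t] = 2.5290

For an AR(p) model X_t = c + sum_i phi_i X_{t-i} + eps_t, the
one-step-ahead conditional mean is
  E[X_{t+1} | X_t, ...] = c + sum_i phi_i X_{t+1-i}.
Substitute known values:
  E[X_{t+1} | ...] = (-0.049) * (3) + (-0.669) * (-4)
                   = 2.5290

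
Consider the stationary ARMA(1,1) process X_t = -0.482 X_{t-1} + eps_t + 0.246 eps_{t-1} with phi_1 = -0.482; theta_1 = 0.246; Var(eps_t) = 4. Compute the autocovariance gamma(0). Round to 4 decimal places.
\gamma(0) = 4.2902

Multiply the model equation by X_{t-k} and take expectations. With theta_0 = psi_0 = 1 and psi_j the MA(infinity) weights, this gives
  gamma(k) - sum_i phi_i gamma(k-i) = c_k,
  c_k = sigma^2 * sum_{j=k..q} theta_j psi_{j-k}   (c_k = 0 for k > q),
using gamma(-m) = gamma(m).
psi-weights needed (psi_j = theta_j + sum_i phi_i psi_{j-i}):
  psi_1 = theta_1 + phi_1 = 0.246 + (-0.482) = -0.236
Right-hand sides:
  c_0 = sigma^2 (1 + theta_1 psi_1) = 4 * (1 + (0.246)(-0.236)) = 4 * 0.941944 = 3.767776
  c_1 = sigma^2 theta_1 = 4 * (0.246) = 0.984
  c_2 = 0
Equations for k = 0 and k = 1 (AR order 1):
  gamma(0) = phi_1 gamma(1) + c_0
  gamma(1) = phi_1 gamma(0) + c_1
Substituting the second into the first: gamma(0) (1 - phi_1^2) = c_0 + phi_1 c_1, so
  gamma(0) = (c_0 + phi_1 c_1) / (1 - phi_1^2) = (3.767776 + (-0.482)(0.984)) / (1 - (-0.482)^2) = 3.293488 / 0.767676 = 4.290206.
Therefore gamma(0) = 4.2902 (to 4 decimal places).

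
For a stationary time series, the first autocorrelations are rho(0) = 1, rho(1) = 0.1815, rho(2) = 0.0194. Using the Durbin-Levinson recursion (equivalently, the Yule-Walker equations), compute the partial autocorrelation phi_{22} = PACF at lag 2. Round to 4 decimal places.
\phi_{22} = -0.0140

The PACF at lag k is phi_{kk}, the last component of the solution
to the Yule-Walker system G_k phi = r_k where
  (G_k)_{ij} = rho(|i - j|), (r_k)_i = rho(i), i,j = 1..k.
Equivalently, Durbin-Levinson gives phi_{kk} iteratively:
  phi_{11} = rho(1)
  phi_{kk} = [rho(k) - sum_{j=1..k-1} phi_{k-1,j} rho(k-j)]
            / [1 - sum_{j=1..k-1} phi_{k-1,j} rho(j)],
  phi_{k,j} = phi_{k-1,j} - phi_{kk} phi_{k-1,k-j},  j = 1..k-1.
Step k = 1:
  phi_11 = rho(1) = 0.1815.
Step k = 2:
  phi_22 = [rho(2) - phi_11 rho(1)] / [1 - phi_11 rho(1)] = [0.0194 - (0.1815)(0.1815)] / [1 - (0.1815)(0.1815)]
         = -0.01354225 / 0.96705775 = -0.014.
Therefore phi_{22} = -0.0140.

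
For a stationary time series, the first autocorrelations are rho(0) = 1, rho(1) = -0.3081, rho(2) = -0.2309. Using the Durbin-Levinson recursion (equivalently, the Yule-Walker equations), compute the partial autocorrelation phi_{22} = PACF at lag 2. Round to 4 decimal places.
\phi_{22} = -0.3600

The PACF at lag k is phi_{kk}, the last component of the solution
to the Yule-Walker system G_k phi = r_k where
  (G_k)_{ij} = rho(|i - j|), (r_k)_i = rho(i), i,j = 1..k.
Equivalently, Durbin-Levinson gives phi_{kk} iteratively:
  phi_{11} = rho(1)
  phi_{kk} = [rho(k) - sum_{j=1..k-1} phi_{k-1,j} rho(k-j)]
            / [1 - sum_{j=1..k-1} phi_{k-1,j} rho(j)],
  phi_{k,j} = phi_{k-1,j} - phi_{kk} phi_{k-1,k-j},  j = 1..k-1.
Step k = 1:
  phi_11 = rho(1) = -0.3081.
Step k = 2:
  phi_22 = [rho(2) - phi_11 rho(1)] / [1 - phi_11 rho(1)] = [-0.2309 - (-0.3081)(-0.3081)] / [1 - (-0.3081)(-0.3081)]
         = -0.32582561 / 0.90507439 = -0.36.
Therefore phi_{22} = -0.3600.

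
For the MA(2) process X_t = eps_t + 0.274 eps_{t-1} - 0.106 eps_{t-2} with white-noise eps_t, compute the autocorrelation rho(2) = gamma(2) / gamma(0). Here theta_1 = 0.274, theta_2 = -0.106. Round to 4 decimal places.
\rho(2) = -0.0976

For an MA(q) process with theta_0 = 1, the autocovariance is
  gamma(k) = sigma^2 * sum_{i=0..q-k} theta_i * theta_{i+k},
and rho(k) = gamma(k) / gamma(0). Sigma^2 cancels.
  numerator   = (1)*(-0.106) = -0.106.
  denominator = (1)^2 + (0.274)^2 + (-0.106)^2 = 1.086312.
  rho(2) = -0.106 / 1.086312 = -0.0976.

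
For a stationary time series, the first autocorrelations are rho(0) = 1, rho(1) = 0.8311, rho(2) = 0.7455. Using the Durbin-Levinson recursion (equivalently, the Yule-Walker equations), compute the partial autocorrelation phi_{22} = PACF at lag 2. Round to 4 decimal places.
\phi_{22} = 0.1771

The PACF at lag k is phi_{kk}, the last component of the solution
to the Yule-Walker system G_k phi = r_k where
  (G_k)_{ij} = rho(|i - j|), (r_k)_i = rho(i), i,j = 1..k.
Equivalently, Durbin-Levinson gives phi_{kk} iteratively:
  phi_{11} = rho(1)
  phi_{kk} = [rho(k) - sum_{j=1..k-1} phi_{k-1,j} rho(k-j)]
            / [1 - sum_{j=1..k-1} phi_{k-1,j} rho(j)],
  phi_{k,j} = phi_{k-1,j} - phi_{kk} phi_{k-1,k-j},  j = 1..k-1.
Step k = 1:
  phi_11 = rho(1) = 0.8311.
Step k = 2:
  phi_22 = [rho(2) - phi_11 rho(1)] / [1 - phi_11 rho(1)] = [0.7455 - (0.8311)(0.8311)] / [1 - (0.8311)(0.8311)]
         = 0.05477279 / 0.30927279 = 0.1771.
Therefore phi_{22} = 0.1771.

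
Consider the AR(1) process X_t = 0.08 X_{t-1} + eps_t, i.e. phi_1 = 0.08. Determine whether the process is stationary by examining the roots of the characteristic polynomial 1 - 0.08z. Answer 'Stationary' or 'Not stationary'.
\text{Stationary}

The AR(p) characteristic polynomial is P(z) = 1 - 0.08z.
Stationarity requires all roots to lie outside the unit circle, i.e. |z| > 1 for every root.
This is linear in z: 1 + (-0.08) z = 0  =>  z = -1/(-0.08) = 12.5,  |z| = 12.5.
Moduli of all roots: 12.5000.
All moduli strictly greater than 1? Yes.
Verdict: Stationary.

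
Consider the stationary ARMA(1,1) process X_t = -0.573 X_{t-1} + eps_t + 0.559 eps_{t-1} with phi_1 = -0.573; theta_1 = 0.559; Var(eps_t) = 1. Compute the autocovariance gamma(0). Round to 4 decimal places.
\gamma(0) = 1.0003

Multiply the model equation by X_{t-k} and take expectations. With theta_0 = psi_0 = 1 and psi_j the MA(infinity) weights, this gives
  gamma(k) - sum_i phi_i gamma(k-i) = c_k,
  c_k = sigma^2 * sum_{j=k..q} theta_j psi_{j-k}   (c_k = 0 for k > q),
using gamma(-m) = gamma(m).
psi-weights needed (psi_j = theta_j + sum_i phi_i psi_{j-i}):
  psi_1 = theta_1 + phi_1 = 0.559 + (-0.573) = -0.014
Right-hand sides:
  c_0 = sigma^2 (1 + theta_1 psi_1) = 1 * (1 + (0.559)(-0.014)) = 1 * 0.992174 = 0.992174
  c_1 = sigma^2 theta_1 = 1 * (0.559) = 0.559
  c_2 = 0
Equations for k = 0 and k = 1 (AR order 1):
  gamma(0) = phi_1 gamma(1) + c_0
  gamma(1) = phi_1 gamma(0) + c_1
Substituting the second into the first: gamma(0) (1 - phi_1^2) = c_0 + phi_1 c_1, so
  gamma(0) = (c_0 + phi_1 c_1) / (1 - phi_1^2) = (0.992174 + (-0.573)(0.559)) / (1 - (-0.573)^2) = 0.671867 / 0.671671 = 1.000292.
Therefore gamma(0) = 1.0003 (to 4 decimal places).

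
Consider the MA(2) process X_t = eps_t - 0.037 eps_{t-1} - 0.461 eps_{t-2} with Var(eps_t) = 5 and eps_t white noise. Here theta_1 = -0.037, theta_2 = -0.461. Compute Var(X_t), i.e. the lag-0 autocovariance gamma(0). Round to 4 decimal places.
\gamma(0) = 6.0695

For an MA(q) process X_t = eps_t + sum_i theta_i eps_{t-i} with
Var(eps_t) = sigma^2, the variance is
  gamma(0) = sigma^2 * (1 + sum_i theta_i^2).
  sum_i theta_i^2 = (-0.037)^2 + (-0.461)^2 = 0.001369 + 0.212521 = 0.21389.
  gamma(0) = 5 * (1 + 0.21389) = 5 * 1.21389 = 6.06945, which rounds to 6.0695.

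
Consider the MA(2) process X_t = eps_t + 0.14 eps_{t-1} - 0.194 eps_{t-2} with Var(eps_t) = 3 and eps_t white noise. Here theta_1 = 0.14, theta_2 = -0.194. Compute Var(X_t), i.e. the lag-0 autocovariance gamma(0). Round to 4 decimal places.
\gamma(0) = 3.1717

For an MA(q) process X_t = eps_t + sum_i theta_i eps_{t-i} with
Var(eps_t) = sigma^2, the variance is
  gamma(0) = sigma^2 * (1 + sum_i theta_i^2).
  sum_i theta_i^2 = (0.14)^2 + (-0.194)^2 = 0.0196 + 0.037636 = 0.057236.
  gamma(0) = 3 * (1 + 0.057236) = 3 * 1.057236 = 3.171708, which rounds to 3.1717.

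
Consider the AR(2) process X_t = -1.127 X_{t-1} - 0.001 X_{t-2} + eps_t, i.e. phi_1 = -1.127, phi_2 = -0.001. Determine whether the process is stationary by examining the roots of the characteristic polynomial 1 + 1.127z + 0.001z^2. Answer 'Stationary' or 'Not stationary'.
\text{Not stationary}

The AR(p) characteristic polynomial is P(z) = 1 + 1.127z + 0.001z^2.
Stationarity requires all roots to lie outside the unit circle, i.e. |z| > 1 for every root.
Set 1 + (1.127) z + (0.001) z^2 = 0, i.e. a z^2 + b z + c = 0 with a = 0.001, b = 1.127, c = 1.
Discriminant D = b^2 - 4ac = (1.127)^2 - 4*(0.001)*1 = 1.270129 - (0.004) = 1.266129.
D >= 0, so the roots are real: z = (-b +/- sqrt(D)) / (2a) = (-1.127 +/- 1.125224) / (0.002).
  z_1 = (-1.127 + 1.125224) / (0.002) = -0.888,   |z_1| = 0.888.
  z_2 = (-1.127 - 1.125224) / (0.002) = -1126.112,   |z_2| = 1126.112.
Moduli of all roots: 0.8880, 1126.1120.
All moduli strictly greater than 1? No.
Verdict: Not stationary.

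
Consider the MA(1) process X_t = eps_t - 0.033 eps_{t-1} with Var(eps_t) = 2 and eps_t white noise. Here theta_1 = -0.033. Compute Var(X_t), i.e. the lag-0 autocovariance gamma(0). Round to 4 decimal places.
\gamma(0) = 2.0022

For an MA(q) process X_t = eps_t + sum_i theta_i eps_{t-i} with
Var(eps_t) = sigma^2, the variance is
  gamma(0) = sigma^2 * (1 + sum_i theta_i^2).
  sum_i theta_i^2 = (-0.033)^2 = 0.001089.
  gamma(0) = 2 * (1 + 0.001089) = 2 * 1.001089 = 2.002178, which rounds to 2.0022.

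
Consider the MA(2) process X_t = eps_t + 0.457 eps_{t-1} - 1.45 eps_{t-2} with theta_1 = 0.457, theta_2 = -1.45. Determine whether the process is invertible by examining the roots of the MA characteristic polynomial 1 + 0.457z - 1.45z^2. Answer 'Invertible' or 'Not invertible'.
\text{Not invertible}

The MA(q) characteristic polynomial is P(z) = 1 + 0.457z - 1.45z^2.
Invertibility requires all roots to lie outside the unit circle, i.e. |z| > 1 for every root.
Set 1 + (0.457) z + (-1.45) z^2 = 0, i.e. a z^2 + b z + c = 0 with a = -1.45, b = 0.457, c = 1.
Discriminant D = b^2 - 4ac = (0.457)^2 - 4*(-1.45)*1 = 0.208849 - (-5.8) = 6.008849.
D >= 0, so the roots are real: z = (-b +/- sqrt(D)) / (2a) = (-0.457 +/- 2.451295) / (-2.9).
  z_1 = (-0.457 + 2.451295) / (-2.9) = -0.6877,   |z_1| = 0.6877.
  z_2 = (-0.457 - 2.451295) / (-2.9) = 1.0029,   |z_2| = 1.0029.
Moduli of all roots: 0.6877, 1.0029.
All moduli strictly greater than 1? No.
Verdict: Not invertible.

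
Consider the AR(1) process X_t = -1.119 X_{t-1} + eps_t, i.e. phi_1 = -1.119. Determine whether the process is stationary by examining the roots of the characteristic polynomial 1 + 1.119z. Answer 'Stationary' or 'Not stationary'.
\text{Not stationary}

The AR(p) characteristic polynomial is P(z) = 1 + 1.119z.
Stationarity requires all roots to lie outside the unit circle, i.e. |z| > 1 for every root.
This is linear in z: 1 + (1.119) z = 0  =>  z = -1/(1.119) = -0.893655,  |z| = 0.893655.
Moduli of all roots: 0.8937.
All moduli strictly greater than 1? No.
Verdict: Not stationary.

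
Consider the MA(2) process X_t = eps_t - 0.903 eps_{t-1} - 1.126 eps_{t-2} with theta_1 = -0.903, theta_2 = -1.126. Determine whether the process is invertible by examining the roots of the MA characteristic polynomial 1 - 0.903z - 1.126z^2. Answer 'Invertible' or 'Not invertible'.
\text{Not invertible}

The MA(q) characteristic polynomial is P(z) = 1 - 0.903z - 1.126z^2.
Invertibility requires all roots to lie outside the unit circle, i.e. |z| > 1 for every root.
Set 1 + (-0.903) z + (-1.126) z^2 = 0, i.e. a z^2 + b z + c = 0 with a = -1.126, b = -0.903, c = 1.
Discriminant D = b^2 - 4ac = (-0.903)^2 - 4*(-1.126)*1 = 0.815409 - (-4.504) = 5.319409.
D >= 0, so the roots are real: z = (-b +/- sqrt(D)) / (2a) = (0.903 +/- 2.306384) / (-2.252).
  z_1 = (0.903 + 2.306384) / (-2.252) = -1.4251,   |z_1| = 1.4251.
  z_2 = (0.903 - 2.306384) / (-2.252) = 0.6232,   |z_2| = 0.6232.
Moduli of all roots: 1.4251, 0.6232.
All moduli strictly greater than 1? No.
Verdict: Not invertible.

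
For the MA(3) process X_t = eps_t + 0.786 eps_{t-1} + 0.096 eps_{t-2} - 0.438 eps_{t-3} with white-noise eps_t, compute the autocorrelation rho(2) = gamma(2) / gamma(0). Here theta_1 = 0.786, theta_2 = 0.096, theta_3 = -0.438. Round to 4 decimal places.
\rho(2) = -0.1365

For an MA(q) process with theta_0 = 1, the autocovariance is
  gamma(k) = sigma^2 * sum_{i=0..q-k} theta_i * theta_{i+k},
and rho(k) = gamma(k) / gamma(0). Sigma^2 cancels.
  numerator   = (1)*(0.096) + (0.786)*(-0.438) = -0.248268.
  denominator = (1)^2 + (0.786)^2 + (0.096)^2 + (-0.438)^2 = 1.818856.
  rho(2) = -0.248268 / 1.818856 = -0.1365.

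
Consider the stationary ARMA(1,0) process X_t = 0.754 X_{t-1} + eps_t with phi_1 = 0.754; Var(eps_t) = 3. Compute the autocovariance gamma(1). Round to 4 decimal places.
\gamma(1) = 5.2424

Multiply the model equation by X_{t-k} and take expectations. With theta_0 = psi_0 = 1 and psi_j the MA(infinity) weights, this gives
  gamma(k) - sum_i phi_i gamma(k-i) = c_k,
  c_k = sigma^2 * sum_{j=k..q} theta_j psi_{j-k}   (c_k = 0 for k > q),
using gamma(-m) = gamma(m).
Pure AR (q = 0): c_0 = sigma^2 = 3, c_k = 0 for k >= 1.
Equations for k = 0 and k = 1 (AR order 1):
  gamma(0) = phi_1 gamma(1) + c_0
  gamma(1) = phi_1 gamma(0) + c_1
Substituting the second into the first: gamma(0) (1 - phi_1^2) = c_0 + phi_1 c_1, so
  gamma(0) = c_0 / (1 - phi_1^2) = 3 / (1 - (0.754)^2) = 3 / 0.431484 = 6.952749.
  gamma(1) = phi_1 gamma(0) = (0.754)(6.952749) = 5.242373.
Therefore gamma(1) = 5.2424 (to 4 decimal places).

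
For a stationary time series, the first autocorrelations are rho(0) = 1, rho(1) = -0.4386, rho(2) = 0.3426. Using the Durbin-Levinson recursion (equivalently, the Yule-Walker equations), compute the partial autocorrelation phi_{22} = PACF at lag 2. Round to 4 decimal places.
\phi_{22} = 0.1860

The PACF at lag k is phi_{kk}, the last component of the solution
to the Yule-Walker system G_k phi = r_k where
  (G_k)_{ij} = rho(|i - j|), (r_k)_i = rho(i), i,j = 1..k.
Equivalently, Durbin-Levinson gives phi_{kk} iteratively:
  phi_{11} = rho(1)
  phi_{kk} = [rho(k) - sum_{j=1..k-1} phi_{k-1,j} rho(k-j)]
            / [1 - sum_{j=1..k-1} phi_{k-1,j} rho(j)],
  phi_{k,j} = phi_{k-1,j} - phi_{kk} phi_{k-1,k-j},  j = 1..k-1.
Step k = 1:
  phi_11 = rho(1) = -0.4386.
Step k = 2:
  phi_22 = [rho(2) - phi_11 rho(1)] / [1 - phi_11 rho(1)] = [0.3426 - (-0.4386)(-0.4386)] / [1 - (-0.4386)(-0.4386)]
         = 0.15023004 / 0.80763004 = 0.186.
Therefore phi_{22} = 0.1860.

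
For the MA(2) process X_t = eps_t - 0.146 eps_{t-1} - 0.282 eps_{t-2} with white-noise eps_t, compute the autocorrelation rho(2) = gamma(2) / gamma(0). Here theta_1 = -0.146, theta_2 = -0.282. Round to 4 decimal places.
\rho(2) = -0.2562

For an MA(q) process with theta_0 = 1, the autocovariance is
  gamma(k) = sigma^2 * sum_{i=0..q-k} theta_i * theta_{i+k},
and rho(k) = gamma(k) / gamma(0). Sigma^2 cancels.
  numerator   = (1)*(-0.282) = -0.282.
  denominator = (1)^2 + (-0.146)^2 + (-0.282)^2 = 1.10084.
  rho(2) = -0.282 / 1.10084 = -0.2562.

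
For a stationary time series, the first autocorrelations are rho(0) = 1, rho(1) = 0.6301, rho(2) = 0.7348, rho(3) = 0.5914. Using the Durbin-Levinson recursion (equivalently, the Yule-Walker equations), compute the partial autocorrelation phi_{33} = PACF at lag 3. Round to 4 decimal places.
\phi_{33} = 0.0841

The PACF at lag k is phi_{kk}, the last component of the solution
to the Yule-Walker system G_k phi = r_k where
  (G_k)_{ij} = rho(|i - j|), (r_k)_i = rho(i), i,j = 1..k.
Equivalently, Durbin-Levinson gives phi_{kk} iteratively:
  phi_{11} = rho(1)
  phi_{kk} = [rho(k) - sum_{j=1..k-1} phi_{k-1,j} rho(k-j)]
            / [1 - sum_{j=1..k-1} phi_{k-1,j} rho(j)],
  phi_{k,j} = phi_{k-1,j} - phi_{kk} phi_{k-1,k-j},  j = 1..k-1.
Step k = 1:
  phi_11 = rho(1) = 0.6301.
Step k = 2:
  phi_22 = [rho(2) - phi_11 rho(1)] / [1 - phi_11 rho(1)] = [0.7348 - (0.6301)(0.6301)] / [1 - (0.6301)(0.6301)]
         = 0.33777399 / 0.60297399 = 0.56018.
  Update: phi_21 = phi_11 - phi_22 phi_11 = 0.6301 - (0.56018)(0.6301) = 0.277131.
Step k = 3:
  phi_33 = [rho(3) - phi_21 rho(2) - phi_22 rho(1)] / [1 - phi_21 rho(1) - phi_22 rho(2)]
    numerator   = 0.5914 - (0.277131)(0.7348) - (0.56018)(0.6301) = 0.03479502
    denominator = 1 - (0.277131)(0.6301) - (0.56018)(0.7348) = 0.41375974
  phi_33 = 0.03479502 / 0.41375974 = 0.0841.
Therefore phi_{33} = 0.0841.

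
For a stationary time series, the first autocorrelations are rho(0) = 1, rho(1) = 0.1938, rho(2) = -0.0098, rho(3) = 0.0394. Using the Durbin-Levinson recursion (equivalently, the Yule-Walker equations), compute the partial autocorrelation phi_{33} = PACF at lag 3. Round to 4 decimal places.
\phi_{33} = 0.0530

The PACF at lag k is phi_{kk}, the last component of the solution
to the Yule-Walker system G_k phi = r_k where
  (G_k)_{ij} = rho(|i - j|), (r_k)_i = rho(i), i,j = 1..k.
Equivalently, Durbin-Levinson gives phi_{kk} iteratively:
  phi_{11} = rho(1)
  phi_{kk} = [rho(k) - sum_{j=1..k-1} phi_{k-1,j} rho(k-j)]
            / [1 - sum_{j=1..k-1} phi_{k-1,j} rho(j)],
  phi_{k,j} = phi_{k-1,j} - phi_{kk} phi_{k-1,k-j},  j = 1..k-1.
Step k = 1:
  phi_11 = rho(1) = 0.1938.
Step k = 2:
  phi_22 = [rho(2) - phi_11 rho(1)] / [1 - phi_11 rho(1)] = [-0.0098 - (0.1938)(0.1938)] / [1 - (0.1938)(0.1938)]
         = -0.04735844 / 0.96244156 = -0.049207.
  Update: phi_21 = phi_11 - phi_22 phi_11 = 0.1938 - (-0.049207)(0.1938) = 0.203336.
Step k = 3:
  phi_33 = [rho(3) - phi_21 rho(2) - phi_22 rho(1)] / [1 - phi_21 rho(1) - phi_22 rho(2)]
    numerator   = 0.0394 - (0.203336)(-0.0098) - (-0.049207)(0.1938) = 0.05092893
    denominator = 1 - (0.203336)(0.1938) - (-0.049207)(-0.0098) = 0.96011121
  phi_33 = 0.05092893 / 0.96011121 = 0.053.
Therefore phi_{33} = 0.0530.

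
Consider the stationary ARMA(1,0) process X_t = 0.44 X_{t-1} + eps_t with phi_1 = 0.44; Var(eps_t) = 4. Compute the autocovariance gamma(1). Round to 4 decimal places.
\gamma(1) = 2.1825

Multiply the model equation by X_{t-k} and take expectations. With theta_0 = psi_0 = 1 and psi_j the MA(infinity) weights, this gives
  gamma(k) - sum_i phi_i gamma(k-i) = c_k,
  c_k = sigma^2 * sum_{j=k..q} theta_j psi_{j-k}   (c_k = 0 for k > q),
using gamma(-m) = gamma(m).
Pure AR (q = 0): c_0 = sigma^2 = 4, c_k = 0 for k >= 1.
Equations for k = 0 and k = 1 (AR order 1):
  gamma(0) = phi_1 gamma(1) + c_0
  gamma(1) = phi_1 gamma(0) + c_1
Substituting the second into the first: gamma(0) (1 - phi_1^2) = c_0 + phi_1 c_1, so
  gamma(0) = c_0 / (1 - phi_1^2) = 4 / (1 - (0.44)^2) = 4 / 0.8064 = 4.960317.
  gamma(1) = phi_1 gamma(0) = (0.44)(4.960317) = 2.18254.
Therefore gamma(1) = 2.1825 (to 4 decimal places).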